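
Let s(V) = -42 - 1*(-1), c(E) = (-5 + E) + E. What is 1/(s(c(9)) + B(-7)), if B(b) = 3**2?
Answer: -1/32 ≈ -0.031250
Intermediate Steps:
c(E) = -5 + 2*E
B(b) = 9
s(V) = -41 (s(V) = -42 + 1 = -41)
1/(s(c(9)) + B(-7)) = 1/(-41 + 9) = 1/(-32) = -1/32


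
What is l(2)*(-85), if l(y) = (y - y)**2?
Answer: 0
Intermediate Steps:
l(y) = 0 (l(y) = 0**2 = 0)
l(2)*(-85) = 0*(-85) = 0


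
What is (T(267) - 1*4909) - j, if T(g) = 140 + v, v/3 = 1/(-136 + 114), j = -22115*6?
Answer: 2814259/22 ≈ 1.2792e+5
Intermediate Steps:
j = -132690
v = -3/22 (v = 3/(-136 + 114) = 3/(-22) = 3*(-1/22) = -3/22 ≈ -0.13636)
T(g) = 3077/22 (T(g) = 140 - 3/22 = 3077/22)
(T(267) - 1*4909) - j = (3077/22 - 1*4909) - 1*(-132690) = (3077/22 - 4909) + 132690 = -104921/22 + 132690 = 2814259/22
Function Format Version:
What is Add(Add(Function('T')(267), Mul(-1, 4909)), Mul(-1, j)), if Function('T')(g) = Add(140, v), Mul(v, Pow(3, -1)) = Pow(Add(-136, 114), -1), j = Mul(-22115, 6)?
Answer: Rational(2814259, 22) ≈ 1.2792e+5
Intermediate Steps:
j = -132690
v = Rational(-3, 22) (v = Mul(3, Pow(Add(-136, 114), -1)) = Mul(3, Pow(-22, -1)) = Mul(3, Rational(-1, 22)) = Rational(-3, 22) ≈ -0.13636)
Function('T')(g) = Rational(3077, 22) (Function('T')(g) = Add(140, Rational(-3, 22)) = Rational(3077, 22))
Add(Add(Function('T')(267), Mul(-1, 4909)), Mul(-1, j)) = Add(Add(Rational(3077, 22), Mul(-1, 4909)), Mul(-1, -132690)) = Add(Add(Rational(3077, 22), -4909), 132690) = Add(Rational(-104921, 22), 132690) = Rational(2814259, 22)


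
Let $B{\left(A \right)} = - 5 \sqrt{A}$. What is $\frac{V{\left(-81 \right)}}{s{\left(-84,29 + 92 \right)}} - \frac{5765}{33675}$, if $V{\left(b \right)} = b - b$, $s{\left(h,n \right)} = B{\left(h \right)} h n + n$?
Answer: $- \frac{1153}{6735} \approx -0.1712$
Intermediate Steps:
$s{\left(h,n \right)} = n - 5 n h^{\frac{3}{2}}$ ($s{\left(h,n \right)} = - 5 \sqrt{h} h n + n = - 5 h^{\frac{3}{2}} n + n = - 5 n h^{\frac{3}{2}} + n = n - 5 n h^{\frac{3}{2}}$)
$V{\left(b \right)} = 0$
$\frac{V{\left(-81 \right)}}{s{\left(-84,29 + 92 \right)}} - \frac{5765}{33675} = \frac{0}{\left(29 + 92\right) \left(1 - 5 \left(-84\right)^{\frac{3}{2}}\right)} - \frac{5765}{33675} = \frac{0}{121 \left(1 - 5 \left(- 168 i \sqrt{21}\right)\right)} - \frac{1153}{6735} = \frac{0}{121 \left(1 + 840 i \sqrt{21}\right)} - \frac{1153}{6735} = \frac{0}{121 + 101640 i \sqrt{21}} - \frac{1153}{6735} = 0 - \frac{1153}{6735} = - \frac{1153}{6735}$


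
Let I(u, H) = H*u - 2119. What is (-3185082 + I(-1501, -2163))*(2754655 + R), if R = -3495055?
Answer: -44025664800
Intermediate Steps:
I(u, H) = -2119 + H*u
(-3185082 + I(-1501, -2163))*(2754655 + R) = (-3185082 + (-2119 - 2163*(-1501)))*(2754655 - 3495055) = (-3185082 + (-2119 + 3246663))*(-740400) = (-3185082 + 3244544)*(-740400) = 59462*(-740400) = -44025664800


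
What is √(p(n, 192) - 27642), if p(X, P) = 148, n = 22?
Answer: I*√27494 ≈ 165.81*I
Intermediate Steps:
√(p(n, 192) - 27642) = √(148 - 27642) = √(-27494) = I*√27494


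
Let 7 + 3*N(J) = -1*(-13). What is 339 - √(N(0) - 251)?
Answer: 339 - I*√249 ≈ 339.0 - 15.78*I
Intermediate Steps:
N(J) = 2 (N(J) = -7/3 + (-1*(-13))/3 = -7/3 + (⅓)*13 = -7/3 + 13/3 = 2)
339 - √(N(0) - 251) = 339 - √(2 - 251) = 339 - √(-249) = 339 - I*√249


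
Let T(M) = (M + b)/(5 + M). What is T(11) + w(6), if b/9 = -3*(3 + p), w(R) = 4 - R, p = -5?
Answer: 33/16 ≈ 2.0625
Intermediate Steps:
b = 54 (b = 9*(-3*(3 - 5)) = 9*(-3*(-2)) = 9*6 = 54)
T(M) = (54 + M)/(5 + M) (T(M) = (M + 54)/(5 + M) = (54 + M)/(5 + M))
T(11) + w(6) = (54 + 11)/(5 + 11) + (4 - 1*6) = 65/16 + (4 - 6) = (1/16)*65 - 2 = 65/16 - 2 = 33/16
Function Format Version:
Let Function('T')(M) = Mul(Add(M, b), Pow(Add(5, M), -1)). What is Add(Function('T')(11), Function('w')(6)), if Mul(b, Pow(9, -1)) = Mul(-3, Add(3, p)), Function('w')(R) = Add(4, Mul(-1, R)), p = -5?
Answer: Rational(33, 16) ≈ 2.0625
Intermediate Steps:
b = 54 (b = Mul(9, Mul(-3, Add(3, -5))) = Mul(9, Mul(-3, -2)) = Mul(9, 6) = 54)
Function('T')(M) = Mul(Pow(Add(5, M), -1), Add(54, M)) (Function('T')(M) = Mul(Add(M, 54), Pow(Add(5, M), -1)) = Mul(Add(54, M), Pow(Add(5, M), -1)) = Mul(Pow(Add(5, M), -1), Add(54, M)))
Add(Function('T')(11), Function('w')(6)) = Add(Mul(Pow(Add(5, 11), -1), Add(54, 11)), Add(4, Mul(-1, 6))) = Add(Mul(Pow(16, -1), 65), Add(4, -6)) = Add(Mul(Rational(1, 16), 65), -2) = Add(Rational(65, 16), -2) = Rational(33, 16)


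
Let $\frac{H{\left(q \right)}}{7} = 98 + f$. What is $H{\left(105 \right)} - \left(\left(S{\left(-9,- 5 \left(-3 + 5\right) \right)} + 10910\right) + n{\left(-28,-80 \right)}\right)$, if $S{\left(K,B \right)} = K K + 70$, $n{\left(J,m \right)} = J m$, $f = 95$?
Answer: $-11950$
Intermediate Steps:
$S{\left(K,B \right)} = 70 + K^{2}$ ($S{\left(K,B \right)} = K^{2} + 70 = 70 + K^{2}$)
$H{\left(q \right)} = 1351$ ($H{\left(q \right)} = 7 \left(98 + 95\right) = 7 \cdot 193 = 1351$)
$H{\left(105 \right)} - \left(\left(S{\left(-9,- 5 \left(-3 + 5\right) \right)} + 10910\right) + n{\left(-28,-80 \right)}\right) = 1351 - \left(\left(\left(70 + \left(-9\right)^{2}\right) + 10910\right) - -2240\right) = 1351 - \left(\left(\left(70 + 81\right) + 10910\right) + 2240\right) = 1351 - \left(\left(151 + 10910\right) + 2240\right) = 1351 - \left(11061 + 2240\right) = 1351 - 13301 = -11950$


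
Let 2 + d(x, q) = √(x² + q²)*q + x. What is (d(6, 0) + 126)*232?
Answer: 30160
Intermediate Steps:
d(x, q) = -2 + x + q*√(q² + x²) (d(x, q) = -2 + (√(x² + q²)*q + x) = -2 + (√(q² + x²)*q + x) = -2 + (q*√(q² + x²) + x) = -2 + (x + q*√(q² + x²)) = -2 + x + q*√(q² + x²))
(d(6, 0) + 126)*232 = ((-2 + 6 + 0*√(0² + 6²)) + 126)*232 = ((-2 + 6 + 0*√(0 + 36)) + 126)*232 = ((-2 + 6 + 0*√36) + 126)*232 = ((-2 + 6 + 0*6) + 126)*232 = ((-2 + 6 + 0) + 126)*232 = (4 + 126)*232 = 130*232 = 30160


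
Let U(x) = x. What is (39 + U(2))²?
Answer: 1681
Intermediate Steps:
(39 + U(2))² = (39 + 2)² = 41² = 1681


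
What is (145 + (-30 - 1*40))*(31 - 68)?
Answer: -2775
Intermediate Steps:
(145 + (-30 - 1*40))*(31 - 68) = (145 + (-30 - 40))*(-37) = (145 - 70)*(-37) = 75*(-37) = -2775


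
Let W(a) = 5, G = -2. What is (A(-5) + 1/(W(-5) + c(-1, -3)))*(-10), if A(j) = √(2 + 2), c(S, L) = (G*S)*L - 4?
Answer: -18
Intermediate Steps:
c(S, L) = -4 - 2*L*S (c(S, L) = (-2*S)*L - 4 = -2*L*S - 4 = -4 - 2*L*S)
A(j) = 2 (A(j) = √4 = 2)
(A(-5) + 1/(W(-5) + c(-1, -3)))*(-10) = (2 + 1/(5 + (-4 - 2*(-3)*(-1))))*(-10) = (2 + 1/(5 + (-4 - 6)))*(-10) = (2 + 1/(5 - 10))*(-10) = (2 + 1/(-5))*(-10) = (2 - ⅕)*(-10) = (9/5)*(-10) = -18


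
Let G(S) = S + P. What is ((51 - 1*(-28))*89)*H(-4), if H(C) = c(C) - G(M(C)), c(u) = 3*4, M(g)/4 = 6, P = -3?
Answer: -63279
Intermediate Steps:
M(g) = 24 (M(g) = 4*6 = 24)
G(S) = -3 + S (G(S) = S - 3 = -3 + S)
c(u) = 12
H(C) = -9 (H(C) = 12 - (-3 + 24) = 12 - 1*21 = 12 - 21 = -9)
((51 - 1*(-28))*89)*H(-4) = ((51 - 1*(-28))*89)*(-9) = ((51 + 28)*89)*(-9) = (79*89)*(-9) = 7031*(-9) = -63279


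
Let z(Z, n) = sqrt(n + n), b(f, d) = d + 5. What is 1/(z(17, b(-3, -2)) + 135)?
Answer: 45/6073 - sqrt(6)/18219 ≈ 0.0072754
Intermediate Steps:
b(f, d) = 5 + d
z(Z, n) = sqrt(2)*sqrt(n) (z(Z, n) = sqrt(2*n) = sqrt(2)*sqrt(n))
1/(z(17, b(-3, -2)) + 135) = 1/(sqrt(2)*sqrt(5 - 2) + 135) = 1/(sqrt(2)*sqrt(3) + 135) = 1/(sqrt(6) + 135) = 1/(135 + sqrt(6))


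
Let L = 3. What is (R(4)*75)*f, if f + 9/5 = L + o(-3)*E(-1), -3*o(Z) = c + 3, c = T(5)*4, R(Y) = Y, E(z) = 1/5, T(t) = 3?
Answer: 60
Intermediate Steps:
E(z) = 1/5
c = 12 (c = 3*4 = 12)
o(Z) = -5 (o(Z) = -(12 + 3)/3 = -1/3*15 = -5)
f = 1/5 (f = -9/5 + (3 - 5*1/5) = -9/5 + (3 - 1) = -9/5 + 2 = 1/5 ≈ 0.20000)
(R(4)*75)*f = (4*75)*(1/5) = 300*(1/5) = 60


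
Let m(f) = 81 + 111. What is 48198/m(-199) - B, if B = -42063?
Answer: 1354049/32 ≈ 42314.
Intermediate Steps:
m(f) = 192
48198/m(-199) - B = 48198/192 - 1*(-42063) = 48198*(1/192) + 42063 = 8033/32 + 42063 = 1354049/32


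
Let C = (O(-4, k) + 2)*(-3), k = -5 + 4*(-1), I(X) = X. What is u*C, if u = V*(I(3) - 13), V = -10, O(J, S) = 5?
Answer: -2100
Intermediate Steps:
k = -9 (k = -5 - 4 = -9)
C = -21 (C = (5 + 2)*(-3) = 7*(-3) = -21)
u = 100 (u = -10*(3 - 13) = -10*(-10) = 100)
u*C = 100*(-21) = -2100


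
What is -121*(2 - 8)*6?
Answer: 4356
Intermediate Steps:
-121*(2 - 8)*6 = -(-726)*6 = -121*(-36) = 4356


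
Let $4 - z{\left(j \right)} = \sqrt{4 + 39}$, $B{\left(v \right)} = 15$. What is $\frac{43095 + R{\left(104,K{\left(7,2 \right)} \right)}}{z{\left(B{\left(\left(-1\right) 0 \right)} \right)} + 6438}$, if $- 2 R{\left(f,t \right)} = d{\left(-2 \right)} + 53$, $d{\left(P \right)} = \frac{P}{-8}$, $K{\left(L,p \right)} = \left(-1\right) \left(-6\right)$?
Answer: $\frac{369928629}{55332428} + \frac{114849 \sqrt{43}}{110664856} \approx 6.6924$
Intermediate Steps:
$K{\left(L,p \right)} = 6$
$z{\left(j \right)} = 4 - \sqrt{43}$ ($z{\left(j \right)} = 4 - \sqrt{4 + 39} = 4 - \sqrt{43}$)
$d{\left(P \right)} = - \frac{P}{8}$ ($d{\left(P \right)} = P \left(- \frac{1}{8}\right) = - \frac{P}{8}$)
$R{\left(f,t \right)} = - \frac{213}{8}$ ($R{\left(f,t \right)} = - \frac{\left(- \frac{1}{8}\right) \left(-2\right) + 53}{2} = - \frac{\frac{1}{4} + 53}{2} = \left(- \frac{1}{2}\right) \frac{213}{4} = - \frac{213}{8}$)
$\frac{43095 + R{\left(104,K{\left(7,2 \right)} \right)}}{z{\left(B{\left(\left(-1\right) 0 \right)} \right)} + 6438} = \frac{43095 - \frac{213}{8}}{\left(4 - \sqrt{43}\right) + 6438} = \frac{344547}{8 \left(6442 - \sqrt{43}\right)}$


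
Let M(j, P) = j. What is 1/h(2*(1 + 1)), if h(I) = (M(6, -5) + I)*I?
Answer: 1/40 ≈ 0.025000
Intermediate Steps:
h(I) = I*(6 + I) (h(I) = (6 + I)*I = I*(6 + I))
1/h(2*(1 + 1)) = 1/((2*(1 + 1))*(6 + 2*(1 + 1))) = 1/((2*2)*(6 + 2*2)) = 1/(4*(6 + 4)) = 1/(4*10) = 1/40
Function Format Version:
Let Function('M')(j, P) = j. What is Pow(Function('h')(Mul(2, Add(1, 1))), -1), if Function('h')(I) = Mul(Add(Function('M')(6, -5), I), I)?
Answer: Rational(1, 40) ≈ 0.025000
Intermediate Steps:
Function('h')(I) = Mul(I, Add(6, I)) (Function('h')(I) = Mul(Add(6, I), I) = Mul(I, Add(6, I)))
Pow(Function('h')(Mul(2, Add(1, 1))), -1) = Pow(Mul(Mul(2, Add(1, 1)), Add(6, Mul(2, Add(1, 1)))), -1) = Pow(Mul(Mul(2, 2), Add(6, Mul(2, 2))), -1) = Pow(Mul(4, Add(6, 4)), -1) = Pow(Mul(4, 10), -1) = Pow(40, -1) = Rational(1, 40)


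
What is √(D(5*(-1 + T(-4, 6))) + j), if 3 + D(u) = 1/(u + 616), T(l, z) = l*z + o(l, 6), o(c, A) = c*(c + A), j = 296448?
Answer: 14*√307638826/451 ≈ 544.47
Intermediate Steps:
o(c, A) = c*(A + c)
T(l, z) = l*z + l*(6 + l)
D(u) = -3 + 1/(616 + u) (D(u) = -3 + 1/(u + 616) = -3 + 1/(616 + u))
√(D(5*(-1 + T(-4, 6))) + j) = √((-1847 - 15*(-1 - 4*(6 - 4 + 6)))/(616 + 5*(-1 - 4*(6 - 4 + 6))) + 296448) = √((-1847 - 15*(-1 - 4*8))/(616 + 5*(-1 - 4*8)) + 296448) = √((-1847 - 15*(-1 - 32))/(616 + 5*(-1 - 32)) + 296448) = √((-1847 - 15*(-33))/(616 + 5*(-33)) + 296448) = √((-1847 - 3*(-165))/(616 - 165) + 296448) = √((-1847 + 495)/451 + 296448) = √((1/451)*(-1352) + 296448) = √(-1352/451 + 296448) = √(133696696/451) = 14*√307638826/451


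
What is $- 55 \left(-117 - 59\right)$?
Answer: $9680$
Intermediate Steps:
$- 55 \left(-117 - 59\right) = \left(-55\right) \left(-176\right) = 9680$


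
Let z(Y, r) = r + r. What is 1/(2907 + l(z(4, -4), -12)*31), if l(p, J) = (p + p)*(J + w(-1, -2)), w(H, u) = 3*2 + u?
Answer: 1/6875 ≈ 0.00014545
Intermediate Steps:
z(Y, r) = 2*r
w(H, u) = 6 + u
l(p, J) = 2*p*(4 + J) (l(p, J) = (p + p)*(J + (6 - 2)) = (2*p)*(J + 4) = (2*p)*(4 + J) = 2*p*(4 + J))
1/(2907 + l(z(4, -4), -12)*31) = 1/(2907 + (2*(2*(-4))*(4 - 12))*31) = 1/(2907 + (2*(-8)*(-8))*31) = 1/(2907 + 128*31) = 1/(2907 + 3968) = 1/6875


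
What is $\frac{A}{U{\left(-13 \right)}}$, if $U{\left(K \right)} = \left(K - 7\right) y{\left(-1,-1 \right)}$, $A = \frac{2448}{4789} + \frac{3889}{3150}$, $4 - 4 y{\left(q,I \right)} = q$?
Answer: $- \frac{26335621}{377133750} \approx -0.069831$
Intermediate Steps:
$y{\left(q,I \right)} = 1 - \frac{q}{4}$
$A = \frac{26335621}{15085350}$ ($A = 2448 \cdot \frac{1}{4789} + 3889 \cdot \frac{1}{3150} = \frac{2448}{4789} + \frac{3889}{3150} = \frac{26335621}{15085350} \approx 1.7458$)
$U{\left(K \right)} = - \frac{35}{4} + \frac{5 K}{4}$ ($U{\left(K \right)} = \left(K - 7\right) \left(1 - - \frac{1}{4}\right) = \left(K - 7\right) \left(1 + \frac{1}{4}\right) = \left(-7 + K\right) \frac{5}{4} = - \frac{35}{4} + \frac{5 K}{4}$)
$\frac{A}{U{\left(-13 \right)}} = \frac{26335621}{15085350 \left(- \frac{35}{4} + \frac{5}{4} \left(-13\right)\right)} = \frac{26335621}{15085350 \left(- \frac{35}{4} - \frac{65}{4}\right)} = \frac{26335621}{15085350 \left(-25\right)} = \frac{26335621}{15085350} \left(- \frac{1}{25}\right) = - \frac{26335621}{377133750}$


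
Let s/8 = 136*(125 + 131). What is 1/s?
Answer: 1/278528 ≈ 3.5903e-6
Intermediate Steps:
s = 278528 (s = 8*(136*(125 + 131)) = 8*(136*256) = 8*34816 = 278528)
1/s = 1/278528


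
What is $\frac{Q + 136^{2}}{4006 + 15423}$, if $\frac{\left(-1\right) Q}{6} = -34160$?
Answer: $\frac{223456}{19429} \approx 11.501$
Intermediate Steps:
$Q = 204960$ ($Q = \left(-6\right) \left(-34160\right) = 204960$)
$\frac{Q + 136^{2}}{4006 + 15423} = \frac{204960 + 136^{2}}{4006 + 15423} = \frac{204960 + 18496}{19429} = 223456 \cdot \frac{1}{19429} = \frac{223456}{19429}$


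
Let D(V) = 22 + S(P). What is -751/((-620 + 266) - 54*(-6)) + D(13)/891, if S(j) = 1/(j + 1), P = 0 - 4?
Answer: 669791/26730 ≈ 25.058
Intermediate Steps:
P = -4
S(j) = 1/(1 + j)
D(V) = 65/3 (D(V) = 22 + 1/(1 - 4) = 22 + 1/(-3) = 22 - ⅓ = 65/3)
-751/((-620 + 266) - 54*(-6)) + D(13)/891 = -751/((-620 + 266) - 54*(-6)) + (65/3)/891 = -751/(-354 - 1*(-324)) + (65/3)*(1/891) = -751/(-354 + 324) + 65/2673 = -751/(-30) + 65/2673 = -751*(-1/30) + 65/2673 = 751/30 + 65/2673 = 669791/26730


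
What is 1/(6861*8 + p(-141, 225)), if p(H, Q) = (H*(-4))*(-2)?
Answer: 1/53760 ≈ 1.8601e-5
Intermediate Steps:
p(H, Q) = 8*H (p(H, Q) = -4*H*(-2) = 8*H)
1/(6861*8 + p(-141, 225)) = 1/(6861*8 + 8*(-141)) = 1/(54888 - 1128) = 1/53760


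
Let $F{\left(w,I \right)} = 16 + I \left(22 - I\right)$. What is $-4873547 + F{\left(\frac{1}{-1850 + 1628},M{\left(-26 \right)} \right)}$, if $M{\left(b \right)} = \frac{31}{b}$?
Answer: $- \frac{3294525649}{676} \approx -4.8736 \cdot 10^{6}$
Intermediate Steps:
$-4873547 + F{\left(\frac{1}{-1850 + 1628},M{\left(-26 \right)} \right)} = -4873547 + \left(16 - \left(\frac{31}{-26}\right)^{2} + 22 \frac{31}{-26}\right) = -4873547 + \left(16 - \left(31 \left(- \frac{1}{26}\right)\right)^{2} + 22 \cdot 31 \left(- \frac{1}{26}\right)\right) = -4873547 + \left(16 - \left(- \frac{31}{26}\right)^{2} + 22 \left(- \frac{31}{26}\right)\right) = -4873547 - \frac{7877}{676} = - \frac{3294525649}{676}$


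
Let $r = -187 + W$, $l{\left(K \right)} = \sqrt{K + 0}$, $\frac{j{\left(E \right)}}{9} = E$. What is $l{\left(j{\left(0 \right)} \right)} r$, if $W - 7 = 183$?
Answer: $0$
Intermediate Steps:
$W = 190$ ($W = 7 + 183 = 190$)
$j{\left(E \right)} = 9 E$
$l{\left(K \right)} = \sqrt{K}$
$r = 3$ ($r = -187 + 190 = 3$)
$l{\left(j{\left(0 \right)} \right)} r = \sqrt{9 \cdot 0} \cdot 3 = \sqrt{0} \cdot 3 = 0 \cdot 3 = 0$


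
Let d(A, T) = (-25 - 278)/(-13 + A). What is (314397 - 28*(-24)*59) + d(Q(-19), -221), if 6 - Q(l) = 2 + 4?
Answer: 4602888/13 ≈ 3.5407e+5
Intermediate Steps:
Q(l) = 0 (Q(l) = 6 - (2 + 4) = 6 - 1*6 = 6 - 6 = 0)
d(A, T) = -303/(-13 + A)
(314397 - 28*(-24)*59) + d(Q(-19), -221) = (314397 - 28*(-24)*59) - 303/(-13 + 0) = (314397 + 672*59) - 303/(-13) = (314397 + 39648) - 303*(-1/13) = 354045 + 303/13 = 4602888/13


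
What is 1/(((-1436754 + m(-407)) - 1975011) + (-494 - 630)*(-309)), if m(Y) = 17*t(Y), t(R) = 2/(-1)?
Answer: -1/3064483 ≈ -3.2632e-7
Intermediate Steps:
t(R) = -2 (t(R) = 2*(-1) = -2)
m(Y) = -34 (m(Y) = 17*(-2) = -34)
1/(((-1436754 + m(-407)) - 1975011) + (-494 - 630)*(-309)) = 1/(((-1436754 - 34) - 1975011) + (-494 - 630)*(-309)) = 1/((-1436788 - 1975011) - 1124*(-309)) = 1/(-3411799 + 347316) = 1/(-3064483) = -1/3064483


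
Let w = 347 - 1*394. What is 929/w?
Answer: -929/47 ≈ -19.766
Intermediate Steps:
w = -47 (w = 347 - 394 = -47)
929/w = 929/(-47) = 929*(-1/47) = -929/47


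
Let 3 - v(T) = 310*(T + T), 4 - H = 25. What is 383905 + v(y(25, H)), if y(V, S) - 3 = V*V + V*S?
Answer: 320048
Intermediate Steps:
H = -21 (H = 4 - 1*25 = 4 - 25 = -21)
y(V, S) = 3 + V² + S*V (y(V, S) = 3 + (V*V + V*S) = 3 + (V² + S*V) = 3 + V² + S*V)
v(T) = 3 - 620*T (v(T) = 3 - 310*(T + T) = 3 - 310*2*T = 3 - 620*T)
383905 + v(y(25, H)) = 383905 + (3 - 620*(3 + 25² - 21*25)) = 383905 + (3 - 620*(3 + 625 - 525)) = 383905 + (3 - 620*103) = 383905 + (3 - 63860) = 383905 - 63857 = 320048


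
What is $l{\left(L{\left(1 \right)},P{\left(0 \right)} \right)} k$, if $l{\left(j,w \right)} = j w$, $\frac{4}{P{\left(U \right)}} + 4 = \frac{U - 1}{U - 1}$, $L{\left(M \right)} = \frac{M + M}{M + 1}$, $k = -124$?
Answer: $\frac{496}{3} \approx 165.33$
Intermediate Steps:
$L{\left(M \right)} = \frac{2 M}{1 + M}$
$P{\left(U \right)} = - \frac{4}{3}$ ($P{\left(U \right)} = \frac{4}{-4 + \frac{U - 1}{U - 1}} = \frac{4}{-4 + \frac{-1 + U}{-1 + U}} = \frac{4}{-4 + 1} = \frac{4}{-3} = 4 \left(- \frac{1}{3}\right) = - \frac{4}{3}$)
$l{\left(L{\left(1 \right)},P{\left(0 \right)} \right)} k = 2 \cdot 1 \frac{1}{1 + 1} \left(- \frac{4}{3}\right) \left(-124\right) = 2 \cdot 1 \cdot \frac{1}{2} \left(- \frac{4}{3}\right) \left(-124\right) = 1 \left(- \frac{4}{3}\right) \left(-124\right) = \left(- \frac{4}{3}\right) \left(-124\right) = \frac{496}{3}$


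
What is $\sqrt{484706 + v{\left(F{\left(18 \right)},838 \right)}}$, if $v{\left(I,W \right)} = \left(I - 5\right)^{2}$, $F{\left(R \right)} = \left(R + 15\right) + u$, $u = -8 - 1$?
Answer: $\sqrt{485067} \approx 696.47$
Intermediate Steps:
$u = -9$ ($u = -8 - 1 = -9$)
$F{\left(R \right)} = 6 + R$ ($F{\left(R \right)} = \left(R + 15\right) - 9 = \left(15 + R\right) - 9 = 6 + R$)
$v{\left(I,W \right)} = \left(-5 + I\right)^{2}$
$\sqrt{484706 + v{\left(F{\left(18 \right)},838 \right)}} = \sqrt{484706 + \left(-5 + \left(6 + 18\right)\right)^{2}} = \sqrt{484706 + \left(-5 + 24\right)^{2}} = \sqrt{484706 + 19^{2}} = \sqrt{484706 + 361} = \sqrt{485067}$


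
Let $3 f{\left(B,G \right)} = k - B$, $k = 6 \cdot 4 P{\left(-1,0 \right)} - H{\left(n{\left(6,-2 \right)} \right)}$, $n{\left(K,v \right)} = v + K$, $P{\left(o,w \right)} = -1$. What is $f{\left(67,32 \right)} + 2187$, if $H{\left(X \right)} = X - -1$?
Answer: $2155$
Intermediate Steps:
$n{\left(K,v \right)} = K + v$
$H{\left(X \right)} = 1 + X$ ($H{\left(X \right)} = X + 1 = 1 + X$)
$k = -29$ ($k = 6 \cdot 4 \left(-1\right) - \left(1 + \left(6 - 2\right)\right) = 24 \left(-1\right) - \left(1 + 4\right) = -24 - 5 = -29$)
$f{\left(B,G \right)} = - \frac{29}{3} - \frac{B}{3}$ ($f{\left(B,G \right)} = \frac{-29 - B}{3} = - \frac{29}{3} - \frac{B}{3}$)
$f{\left(67,32 \right)} + 2187 = \left(- \frac{29}{3} - \frac{67}{3}\right) + 2187 = -32 + 2187 = 2155$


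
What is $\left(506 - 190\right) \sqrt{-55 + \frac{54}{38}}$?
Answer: $\frac{316 i \sqrt{19342}}{19} \approx 2313.0 i$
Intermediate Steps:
$\left(506 - 190\right) \sqrt{-55 + \frac{54}{38}} = 316 \sqrt{-55 + 54 \cdot \frac{1}{38}} = 316 \sqrt{-55 + \frac{27}{19}} = 316 \sqrt{- \frac{1018}{19}} = 316 \frac{i \sqrt{19342}}{19} = \frac{316 i \sqrt{19342}}{19}$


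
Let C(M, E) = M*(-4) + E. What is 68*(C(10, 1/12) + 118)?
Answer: 15929/3 ≈ 5309.7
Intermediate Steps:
C(M, E) = E - 4*M (C(M, E) = -4*M + E = E - 4*M)
68*(C(10, 1/12) + 118) = 68*((1/12 - 4*10) + 118) = 68*((1/12 - 40) + 118) = 68*(-479/12 + 118) = 68*(937/12) = 15929/3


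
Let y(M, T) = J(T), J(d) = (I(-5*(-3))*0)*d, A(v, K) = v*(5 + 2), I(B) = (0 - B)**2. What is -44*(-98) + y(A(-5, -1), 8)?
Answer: 4312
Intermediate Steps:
I(B) = B**2 (I(B) = (-B)**2 = B**2)
A(v, K) = 7*v (A(v, K) = v*7 = 7*v)
J(d) = 0 (J(d) = ((-5*(-3))**2*0)*d = (15**2*0)*d = (225*0)*d = 0*d = 0)
y(M, T) = 0
-44*(-98) + y(A(-5, -1), 8) = -44*(-98) + 0 = 4312 + 0 = 4312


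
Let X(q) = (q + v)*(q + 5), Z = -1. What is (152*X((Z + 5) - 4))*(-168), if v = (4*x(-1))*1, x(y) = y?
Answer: 510720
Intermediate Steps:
v = -4 (v = (4*(-1))*1 = -4*1 = -4)
X(q) = (-4 + q)*(5 + q) (X(q) = (q - 4)*(q + 5) = (-4 + q)*(5 + q))
(152*X((Z + 5) - 4))*(-168) = (152*(-20 + ((-1 + 5) - 4) + ((-1 + 5) - 4)²))*(-168) = (152*(-20 + (4 - 4) + (4 - 4)²))*(-168) = (152*(-20 + 0 + 0²))*(-168) = (152*(-20 + 0 + 0))*(-168) = (152*(-20))*(-168) = -3040*(-168) = 510720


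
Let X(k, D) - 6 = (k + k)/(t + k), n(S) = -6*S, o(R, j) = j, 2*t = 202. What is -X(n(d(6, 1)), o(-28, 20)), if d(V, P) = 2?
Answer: -510/89 ≈ -5.7303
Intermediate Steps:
t = 101 (t = (1/2)*202 = 101)
X(k, D) = 6 + 2*k/(101 + k) (X(k, D) = 6 + (k + k)/(101 + k) = 6 + (2*k)/(101 + k) = 6 + 2*k/(101 + k))
-X(n(d(6, 1)), o(-28, 20)) = -2*(303 + 4*(-6*2))/(101 - 6*2) = -2*(303 + 4*(-12))/(101 - 12) = -2*(303 - 48)/89 = -2*255/89 = -1*510/89 = -510/89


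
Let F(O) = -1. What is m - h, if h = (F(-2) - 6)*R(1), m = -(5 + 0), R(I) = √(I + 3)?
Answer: 9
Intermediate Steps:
R(I) = √(3 + I)
m = -5 (m = -1*5 = -5)
h = -14 (h = (-1 - 6)*√(3 + 1) = -7*√4 = -7*2 = -14)
m - h = -5 - 1*(-14) = -5 + 14 = 9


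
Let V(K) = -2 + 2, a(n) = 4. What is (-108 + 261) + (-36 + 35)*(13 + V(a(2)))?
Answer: 140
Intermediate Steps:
V(K) = 0
(-108 + 261) + (-36 + 35)*(13 + V(a(2))) = (-108 + 261) + (-36 + 35)*(13 + 0) = 153 - 1*13 = 153 - 13 = 140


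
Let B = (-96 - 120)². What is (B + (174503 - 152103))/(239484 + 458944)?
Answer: 17264/174607 ≈ 0.098873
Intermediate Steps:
B = 46656 (B = (-216)² = 46656)
(B + (174503 - 152103))/(239484 + 458944) = (46656 + (174503 - 152103))/(239484 + 458944) = (46656 + 22400)/698428 = 69056*(1/698428) = 17264/174607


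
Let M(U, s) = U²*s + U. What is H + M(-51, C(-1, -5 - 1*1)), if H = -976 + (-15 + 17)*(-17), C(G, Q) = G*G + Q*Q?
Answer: 95176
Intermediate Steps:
C(G, Q) = G² + Q²
M(U, s) = U + s*U² (M(U, s) = s*U² + U = U + s*U²)
H = -1010 (H = -976 + 2*(-17) = -976 - 34 = -1010)
H + M(-51, C(-1, -5 - 1*1)) = -1010 - 51*(1 - 51*((-1)² + (-5 - 1*1)²)) = -1010 - 51*(1 - 51*(1 + (-5 - 1)²)) = -1010 - 51*(1 - 51*(1 + (-6)²)) = -1010 - 51*(1 - 51*(1 + 36)) = -1010 - 51*(1 - 51*37) = -1010 - 51*(1 - 1887) = -1010 - 51*(-1886) = -1010 + 96186 = 95176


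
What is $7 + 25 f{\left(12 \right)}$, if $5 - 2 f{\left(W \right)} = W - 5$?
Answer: $-18$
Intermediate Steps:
$f{\left(W \right)} = 5 - \frac{W}{2}$ ($f{\left(W \right)} = \frac{5}{2} - \frac{W - 5}{2} = \frac{5}{2} - \frac{-5 + W}{2} = \frac{5}{2} - \left(- \frac{5}{2} + \frac{W}{2}\right) = 5 - \frac{W}{2}$)
$7 + 25 f{\left(12 \right)} = 7 + 25 \left(5 - 6\right) = 7 + 25 \left(-1\right) = 7 - 25 = -18$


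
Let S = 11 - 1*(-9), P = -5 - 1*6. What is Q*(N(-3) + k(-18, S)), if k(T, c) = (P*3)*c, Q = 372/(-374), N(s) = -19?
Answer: 126294/187 ≈ 675.37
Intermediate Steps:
P = -11 (P = -5 - 6 = -11)
S = 20 (S = 11 + 9 = 20)
Q = -186/187 (Q = 372*(-1/374) = -186/187 ≈ -0.99465)
k(T, c) = -33*c (k(T, c) = (-11*3)*c = -33*c)
Q*(N(-3) + k(-18, S)) = -186*(-19 - 33*20)/187 = -186*(-19 - 660)/187 = -186/187*(-679) = 126294/187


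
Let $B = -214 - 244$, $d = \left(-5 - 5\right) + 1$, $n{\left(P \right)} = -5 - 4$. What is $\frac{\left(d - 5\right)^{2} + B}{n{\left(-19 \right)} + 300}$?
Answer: $- \frac{262}{291} \approx -0.90034$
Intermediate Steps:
$n{\left(P \right)} = -9$
$d = -9$ ($d = -10 + 1 = -9$)
$B = -458$
$\frac{\left(d - 5\right)^{2} + B}{n{\left(-19 \right)} + 300} = \frac{\left(-9 - 5\right)^{2} - 458}{-9 + 300} = \frac{\left(-14\right)^{2} - 458}{291} = \left(196 - 458\right) \frac{1}{291} = \left(-262\right) \frac{1}{291} = - \frac{262}{291}$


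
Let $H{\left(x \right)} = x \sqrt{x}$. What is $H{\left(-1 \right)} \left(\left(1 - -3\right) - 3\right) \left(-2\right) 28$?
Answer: $56 i \approx 56.0 i$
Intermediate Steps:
$H{\left(x \right)} = x^{\frac{3}{2}}$
$H{\left(-1 \right)} \left(\left(1 - -3\right) - 3\right) \left(-2\right) 28 = \left(-1\right)^{\frac{3}{2}} \left(\left(1 - -3\right) - 3\right) \left(-2\right) 28 = - i \left(\left(1 + 3\right) - 3\right) \left(-2\right) 28 = - i \left(4 - 3\right) \left(-2\right) 28 = - i 1 \left(-2\right) 28 = - i \left(-2\right) 28 = 2 i 28 = 56 i$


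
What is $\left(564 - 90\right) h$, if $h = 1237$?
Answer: $586338$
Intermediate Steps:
$\left(564 - 90\right) h = \left(564 - 90\right) 1237 = 474 \cdot 1237 = 586338$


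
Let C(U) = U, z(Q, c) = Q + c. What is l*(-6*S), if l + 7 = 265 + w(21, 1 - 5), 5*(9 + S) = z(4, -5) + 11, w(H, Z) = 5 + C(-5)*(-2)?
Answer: 11466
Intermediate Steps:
w(H, Z) = 15 (w(H, Z) = 5 - 5*(-2) = 5 + 10 = 15)
S = -7 (S = -9 + ((4 - 5) + 11)/5 = -9 + (-1 + 11)/5 = -9 + (1/5)*10 = -9 + 2 = -7)
l = 273 (l = -7 + (265 + 15) = -7 + 280 = 273)
l*(-6*S) = 273*(-6*(-7)) = 273*42 = 11466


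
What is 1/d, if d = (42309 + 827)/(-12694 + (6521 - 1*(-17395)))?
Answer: 5611/21568 ≈ 0.26015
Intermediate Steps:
d = 21568/5611 (d = 43136/(-12694 + (6521 + 17395)) = 43136/(-12694 + 23916) = 43136/11222 = 43136*(1/11222) = 21568/5611 ≈ 3.8439)
1/d = 1/(21568/5611) = 5611/21568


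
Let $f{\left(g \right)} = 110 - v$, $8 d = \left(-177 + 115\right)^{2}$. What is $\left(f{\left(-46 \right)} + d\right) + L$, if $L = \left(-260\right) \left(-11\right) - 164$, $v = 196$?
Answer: $\frac{6181}{2} \approx 3090.5$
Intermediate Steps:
$d = \frac{961}{2}$ ($d = \frac{\left(-177 + 115\right)^{2}}{8} = \frac{\left(-62\right)^{2}}{8} = \frac{1}{8} \cdot 3844 = \frac{961}{2} \approx 480.5$)
$f{\left(g \right)} = -86$ ($f{\left(g \right)} = 110 - 196 = -86$)
$L = 2696$ ($L = 2860 - 164 = 2696$)
$\left(f{\left(-46 \right)} + d\right) + L = \left(-86 + \frac{961}{2}\right) + 2696 = \frac{789}{2} + 2696 = \frac{6181}{2}$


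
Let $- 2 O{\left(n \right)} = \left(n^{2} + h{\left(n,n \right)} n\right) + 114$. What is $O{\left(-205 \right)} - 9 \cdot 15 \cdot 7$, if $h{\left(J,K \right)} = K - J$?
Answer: $- \frac{44029}{2} \approx -22015.0$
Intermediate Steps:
$O{\left(n \right)} = -57 - \frac{n^{2}}{2}$ ($O{\left(n \right)} = - \frac{\left(n^{2} + \left(n - n\right) n\right) + 114}{2} = - \frac{\left(n^{2} + 0 n\right) + 114}{2} = - \frac{\left(n^{2} + 0\right) + 114}{2} = - \frac{n^{2} + 114}{2} = - \frac{114 + n^{2}}{2} = -57 - \frac{n^{2}}{2}$)
$O{\left(-205 \right)} - 9 \cdot 15 \cdot 7 = \left(-57 - \frac{\left(-205\right)^{2}}{2}\right) - 9 \cdot 15 \cdot 7 = \left(-57 - \frac{42025}{2}\right) - 135 \cdot 7 = \left(-57 - \frac{42025}{2}\right) - 945 = - \frac{42139}{2} - 945 = - \frac{44029}{2}$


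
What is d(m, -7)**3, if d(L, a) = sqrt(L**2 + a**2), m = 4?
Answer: 65*sqrt(65) ≈ 524.05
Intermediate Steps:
d(m, -7)**3 = (sqrt(4**2 + (-7)**2))**3 = (sqrt(16 + 49))**3 = (sqrt(65))**3 = 65*sqrt(65)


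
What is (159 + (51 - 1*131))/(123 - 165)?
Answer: -79/42 ≈ -1.8810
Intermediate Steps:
(159 + (51 - 1*131))/(123 - 165) = (159 + (51 - 131))/(-42) = (159 - 80)*(-1/42) = 79*(-1/42) = -79/42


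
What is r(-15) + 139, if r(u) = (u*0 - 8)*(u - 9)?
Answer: 331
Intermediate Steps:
r(u) = 72 - 8*u (r(u) = (0 - 8)*(-9 + u) = -8*(-9 + u) = 72 - 8*u)
r(-15) + 139 = (72 - 8*(-15)) + 139 = (72 + 120) + 139 = 192 + 139 = 331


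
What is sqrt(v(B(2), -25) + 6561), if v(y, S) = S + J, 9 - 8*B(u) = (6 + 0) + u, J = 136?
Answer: 4*sqrt(417) ≈ 81.682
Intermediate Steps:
B(u) = 3/8 - u/8 (B(u) = 9/8 - ((6 + 0) + u)/8 = 9/8 - (6 + u)/8 = 9/8 + (-3/4 - u/8) = 3/8 - u/8)
v(y, S) = 136 + S (v(y, S) = S + 136 = 136 + S)
sqrt(v(B(2), -25) + 6561) = sqrt((136 - 25) + 6561) = sqrt(111 + 6561) = sqrt(6672) = 4*sqrt(417)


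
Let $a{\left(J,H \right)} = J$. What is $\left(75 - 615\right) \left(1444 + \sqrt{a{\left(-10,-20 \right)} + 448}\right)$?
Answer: $-779760 - 540 \sqrt{438} \approx -7.9106 \cdot 10^{5}$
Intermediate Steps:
$\left(75 - 615\right) \left(1444 + \sqrt{a{\left(-10,-20 \right)} + 448}\right) = \left(75 - 615\right) \left(1444 + \sqrt{-10 + 448}\right) = \left(75 - 615\right) \left(1444 + \sqrt{438}\right) = - 540 \left(1444 + \sqrt{438}\right) = -779760 - 540 \sqrt{438}$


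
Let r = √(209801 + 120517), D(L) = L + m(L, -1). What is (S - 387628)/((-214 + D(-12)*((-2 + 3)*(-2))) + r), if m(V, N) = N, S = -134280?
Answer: -49059352/147487 - 2348586*√4078/147487 ≈ -1349.5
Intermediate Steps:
D(L) = -1 + L (D(L) = L - 1 = -1 + L)
r = 9*√4078 (r = √330318 = 9*√4078 ≈ 574.73)
(S - 387628)/((-214 + D(-12)*((-2 + 3)*(-2))) + r) = (-134280 - 387628)/((-214 + (-1 - 12)*((-2 + 3)*(-2))) + 9*√4078) = -521908/((-214 - 13*(-2)) + 9*√4078) = -521908/((-214 + 26) + 9*√4078) = -521908/(-188 + 9*√4078)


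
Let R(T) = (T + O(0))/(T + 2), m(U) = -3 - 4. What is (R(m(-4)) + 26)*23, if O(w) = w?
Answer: 3151/5 ≈ 630.20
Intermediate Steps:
m(U) = -7
R(T) = T/(2 + T) (R(T) = (T + 0)/(T + 2) = T/(2 + T))
(R(m(-4)) + 26)*23 = (-7/(2 - 7) + 26)*23 = (-7/(-5) + 26)*23 = (-7*(-⅕) + 26)*23 = (7/5 + 26)*23 = (137/5)*23 = 3151/5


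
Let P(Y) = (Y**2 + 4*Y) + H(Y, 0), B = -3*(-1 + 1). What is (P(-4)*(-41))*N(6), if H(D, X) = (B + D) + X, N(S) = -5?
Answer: -820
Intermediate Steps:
B = 0 (B = -3*0 = 0)
H(D, X) = D + X (H(D, X) = (0 + D) + X = D + X)
P(Y) = Y**2 + 5*Y (P(Y) = (Y**2 + 4*Y) + (Y + 0) = (Y**2 + 4*Y) + Y = Y**2 + 5*Y)
(P(-4)*(-41))*N(6) = (-4*(5 - 4)*(-41))*(-5) = (-4*1*(-41))*(-5) = -4*(-41)*(-5) = 164*(-5) = -820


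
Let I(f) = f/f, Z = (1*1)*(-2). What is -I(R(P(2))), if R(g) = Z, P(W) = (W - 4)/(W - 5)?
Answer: -1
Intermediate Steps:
P(W) = (-4 + W)/(-5 + W)
Z = -2 (Z = 1*(-2) = -2)
R(g) = -2
I(f) = 1
-I(R(P(2))) = -1*1 = -1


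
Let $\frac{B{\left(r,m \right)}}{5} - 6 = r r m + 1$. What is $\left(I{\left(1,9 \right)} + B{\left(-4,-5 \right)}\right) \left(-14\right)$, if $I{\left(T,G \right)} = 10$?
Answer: $4970$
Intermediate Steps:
$B{\left(r,m \right)} = 35 + 5 m r^{2}$ ($B{\left(r,m \right)} = 30 + 5 \left(r r m + 1\right) = 30 + 5 \left(r^{2} m + 1\right) = 30 + 5 \left(m r^{2} + 1\right) = 30 + 5 \left(1 + m r^{2}\right) = 30 + \left(5 + 5 m r^{2}\right) = 35 + 5 m r^{2}$)
$\left(I{\left(1,9 \right)} + B{\left(-4,-5 \right)}\right) \left(-14\right) = \left(10 + \left(35 + 5 \left(-5\right) \left(-4\right)^{2}\right)\right) \left(-14\right) = \left(10 + \left(35 + 5 \left(-5\right) 16\right)\right) \left(-14\right) = \left(10 + \left(35 - 400\right)\right) \left(-14\right) = \left(10 - 365\right) \left(-14\right) = \left(-355\right) \left(-14\right) = 4970$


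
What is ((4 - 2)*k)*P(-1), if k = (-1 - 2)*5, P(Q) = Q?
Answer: 30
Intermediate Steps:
k = -15 (k = -3*5 = -15)
((4 - 2)*k)*P(-1) = ((4 - 2)*(-15))*(-1) = (2*(-15))*(-1) = -30*(-1) = 30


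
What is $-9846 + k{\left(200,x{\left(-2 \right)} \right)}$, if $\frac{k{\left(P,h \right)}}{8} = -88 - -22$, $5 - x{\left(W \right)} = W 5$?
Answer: $-10374$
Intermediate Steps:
$x{\left(W \right)} = 5 - 5 W$ ($x{\left(W \right)} = 5 - W 5 = 5 - 5 W$)
$k{\left(P,h \right)} = -528$ ($k{\left(P,h \right)} = 8 \left(-88 - -22\right) = 8 \left(-88 + 22\right) = 8 \left(-66\right) = -528$)
$-9846 + k{\left(200,x{\left(-2 \right)} \right)} = -9846 - 528 = -10374$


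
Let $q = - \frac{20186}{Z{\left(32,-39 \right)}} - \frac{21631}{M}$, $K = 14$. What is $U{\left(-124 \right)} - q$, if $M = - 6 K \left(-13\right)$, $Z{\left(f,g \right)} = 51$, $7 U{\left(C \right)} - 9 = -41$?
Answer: $\frac{1090081}{2652} \approx 411.04$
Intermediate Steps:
$U{\left(C \right)} = - \frac{32}{7}$ ($U{\left(C \right)} = \frac{9}{7} + \frac{1}{7} \left(-41\right) = \frac{9}{7} - \frac{41}{7} = - \frac{32}{7}$)
$M = 1092$ ($M = \left(-6\right) 14 \left(-13\right) = \left(-84\right) \left(-13\right) = 1092$)
$q = - \frac{7715431}{18564}$ ($q = - \frac{20186}{51} - \frac{21631}{1092} = - \frac{7715431}{18564} \approx -415.61$)
$U{\left(-124 \right)} - q = - \frac{32}{7} - - \frac{7715431}{18564} = - \frac{32}{7} + \frac{7715431}{18564} = \frac{1090081}{2652}$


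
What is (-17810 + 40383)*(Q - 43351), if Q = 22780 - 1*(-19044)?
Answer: -34468971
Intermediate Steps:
Q = 41824 (Q = 22780 + 19044 = 41824)
(-17810 + 40383)*(Q - 43351) = (-17810 + 40383)*(41824 - 43351) = 22573*(-1527) = -34468971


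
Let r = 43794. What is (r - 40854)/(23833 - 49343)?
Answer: -294/2551 ≈ -0.11525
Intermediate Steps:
(r - 40854)/(23833 - 49343) = (43794 - 40854)/(23833 - 49343) = 2940/(-25510) = 2940*(-1/25510) = -294/2551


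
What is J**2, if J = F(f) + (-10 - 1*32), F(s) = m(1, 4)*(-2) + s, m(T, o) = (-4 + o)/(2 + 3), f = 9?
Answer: 1089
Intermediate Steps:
m(T, o) = -4/5 + o/5 (m(T, o) = (-4 + o)/5 = (-4 + o)*(1/5) = -4/5 + o/5)
F(s) = s (F(s) = (-4/5 + (1/5)*4)*(-2) + s = (-4/5 + 4/5)*(-2) + s = 0*(-2) + s = 0 + s = s)
J = -33 (J = 9 + (-10 - 1*32) = 9 + (-10 - 32) = 9 - 42 = -33)
J**2 = (-33)**2 = 1089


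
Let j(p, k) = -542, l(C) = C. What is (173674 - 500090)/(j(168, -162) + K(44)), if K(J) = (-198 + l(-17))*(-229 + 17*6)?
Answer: -326416/26763 ≈ -12.197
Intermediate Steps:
K(J) = 27305 (K(J) = (-198 - 17)*(-229 + 17*6) = -215*(-229 + 102) = -215*(-127) = 27305)
(173674 - 500090)/(j(168, -162) + K(44)) = (173674 - 500090)/(-542 + 27305) = -326416/26763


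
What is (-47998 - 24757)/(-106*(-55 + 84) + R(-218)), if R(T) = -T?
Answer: 72755/2856 ≈ 25.474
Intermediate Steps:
(-47998 - 24757)/(-106*(-55 + 84) + R(-218)) = (-47998 - 24757)/(-106*(-55 + 84) - 1*(-218)) = -72755/(-106*29 + 218) = -72755/(-3074 + 218) = -72755/(-2856) = -72755*(-1/2856) = 72755/2856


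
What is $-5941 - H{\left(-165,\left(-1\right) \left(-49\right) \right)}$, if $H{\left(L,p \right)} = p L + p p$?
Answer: $-257$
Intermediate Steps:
$H{\left(L,p \right)} = p^{2} + L p$ ($H{\left(L,p \right)} = L p + p^{2} = p^{2} + L p$)
$-5941 - H{\left(-165,\left(-1\right) \left(-49\right) \right)} = -5941 - \left(-1\right) \left(-49\right) \left(-165 - -49\right) = -5941 - 49 \left(-165 + 49\right) = -5941 - 49 \left(-116\right) = -5941 - -5684 = -5941 + 5684 = -257$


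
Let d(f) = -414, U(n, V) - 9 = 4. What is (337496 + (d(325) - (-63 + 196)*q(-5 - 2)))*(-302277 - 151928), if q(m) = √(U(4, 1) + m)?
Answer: -153104329810 + 60409265*√6 ≈ -1.5296e+11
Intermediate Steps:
U(n, V) = 13 (U(n, V) = 9 + 4 = 13)
q(m) = √(13 + m)
(337496 + (d(325) - (-63 + 196)*q(-5 - 2)))*(-302277 - 151928) = (337496 + (-414 - (-63 + 196)*√(13 + (-5 - 2))))*(-302277 - 151928) = (337496 + (-414 - 133*√(13 - 7)))*(-454205) = (337496 + (-414 - 133*√6))*(-454205) = (337082 - 133*√6)*(-454205) = -153104329810 + 60409265*√6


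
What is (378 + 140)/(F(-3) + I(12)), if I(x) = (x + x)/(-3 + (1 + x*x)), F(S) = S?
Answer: -36778/201 ≈ -182.98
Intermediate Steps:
I(x) = 2*x/(-2 + x²) (I(x) = (2*x)/(-3 + (1 + x²)) = (2*x)/(-2 + x²) = 2*x/(-2 + x²))
(378 + 140)/(F(-3) + I(12)) = (378 + 140)/(-3 + 2*12/(-2 + 12²)) = 518/(-3 + 2*12/(-2 + 144)) = 518/(-3 + 2*12/142) = 518/(-3 + 2*12*(1/142)) = 518/(-3 + 12/71) = 518/(-201/71) = 518*(-71/201) = -36778/201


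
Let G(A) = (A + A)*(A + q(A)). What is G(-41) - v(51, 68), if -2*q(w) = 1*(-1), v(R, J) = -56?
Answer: 3377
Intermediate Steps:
q(w) = 1/2 (q(w) = -(-1)/2 = -1/2*(-1) = 1/2)
G(A) = 2*A*(1/2 + A) (G(A) = (A + A)*(A + 1/2) = (2*A)*(1/2 + A) = 2*A*(1/2 + A))
G(-41) - v(51, 68) = -41*(1 + 2*(-41)) - 1*(-56) = -41*(1 - 82) + 56 = -41*(-81) + 56 = 3321 + 56 = 3377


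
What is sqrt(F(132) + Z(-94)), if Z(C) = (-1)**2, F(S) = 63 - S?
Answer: 2*I*sqrt(17) ≈ 8.2462*I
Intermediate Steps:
Z(C) = 1
sqrt(F(132) + Z(-94)) = sqrt((63 - 1*132) + 1) = sqrt((63 - 132) + 1) = sqrt(-69 + 1) = sqrt(-68) = 2*I*sqrt(17)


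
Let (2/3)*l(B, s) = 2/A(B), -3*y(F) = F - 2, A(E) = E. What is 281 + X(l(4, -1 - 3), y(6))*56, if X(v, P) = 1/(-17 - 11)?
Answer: 279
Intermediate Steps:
y(F) = ⅔ - F/3 (y(F) = -(F - 2)/3 = -(-2 + F)/3 = ⅔ - F/3)
l(B, s) = 3/B (l(B, s) = 3*(2/B)/2 = 3/B)
X(v, P) = -1/28 (X(v, P) = 1/(-28) = -1/28)
281 + X(l(4, -1 - 3), y(6))*56 = 281 - 1/28*56 = 281 - 2 = 279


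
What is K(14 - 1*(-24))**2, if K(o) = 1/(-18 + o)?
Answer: 1/400 ≈ 0.0025000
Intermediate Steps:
K(14 - 1*(-24))**2 = (1/(-18 + (14 - 1*(-24))))**2 = (1/(-18 + (14 + 24)))**2 = (1/(-18 + 38))**2 = (1/20)**2 = 1/400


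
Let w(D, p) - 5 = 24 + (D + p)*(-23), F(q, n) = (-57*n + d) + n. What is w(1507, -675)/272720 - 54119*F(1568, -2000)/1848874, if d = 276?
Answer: -828577137345599/252112458640 ≈ -3286.5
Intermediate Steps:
F(q, n) = 276 - 56*n (F(q, n) = (-57*n + 276) + n = (276 - 57*n) + n = 276 - 56*n)
w(D, p) = 29 - 23*D - 23*p (w(D, p) = 5 + (24 + (D + p)*(-23)) = 5 + (24 + (-23*D - 23*p)) = 5 + (24 - 23*D - 23*p) = 29 - 23*D - 23*p)
w(1507, -675)/272720 - 54119*F(1568, -2000)/1848874 = (29 - 23*1507 - 23*(-675))/272720 - 54119/(1848874/(276 - 56*(-2000))) = (29 - 34661 + 15525)*(1/272720) - 54119/(1848874/(276 + 112000)) = -19107*1/272720 - 54119/(1848874/112276) = -19107/272720 - 54119/(1848874*(1/112276)) = -19107/272720 - 54119/924437/56138 = -19107/272720 - 54119*56138/924437 = -19107/272720 - 3038132422/924437 = -828577137345599/252112458640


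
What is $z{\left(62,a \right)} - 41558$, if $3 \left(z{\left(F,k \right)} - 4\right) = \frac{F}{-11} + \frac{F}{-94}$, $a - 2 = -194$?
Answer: $- \frac{21484503}{517} \approx -41556.0$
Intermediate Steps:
$a = -192$ ($a = 2 - 194 = -192$)
$z{\left(F,k \right)} = 4 - \frac{35 F}{1034}$ ($z{\left(F,k \right)} = 4 + \frac{\frac{F}{-11} + \frac{F}{-94}}{3} = 4 + \frac{F \left(- \frac{1}{11}\right) + F \left(- \frac{1}{94}\right)}{3} = 4 + \frac{- \frac{F}{11} - \frac{F}{94}}{3} = 4 + \frac{\left(- \frac{105}{1034}\right) F}{3} = 4 - \frac{35 F}{1034}$)
$z{\left(62,a \right)} - 41558 = \left(4 - \frac{1085}{517}\right) - 41558 = \frac{983}{517} - 41558 = - \frac{21484503}{517}$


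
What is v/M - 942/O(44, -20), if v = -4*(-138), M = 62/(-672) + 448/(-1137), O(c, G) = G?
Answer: -134754441/123850 ≈ -1088.0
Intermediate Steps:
M = -61925/127344 (M = 62*(-1/672) + 448*(-1/1137) = -31/336 - 448/1137 = -61925/127344 ≈ -0.48628)
v = 552
v/M - 942/O(44, -20) = 552/(-61925/127344) - 942/(-20) = 552*(-127344/61925) - 942*(-1/20) = -70293888/61925 + 471/10 = -134754441/123850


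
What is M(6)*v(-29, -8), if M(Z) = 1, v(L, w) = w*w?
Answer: 64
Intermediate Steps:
v(L, w) = w**2
M(6)*v(-29, -8) = 1*(-8)**2 = 1*64 = 64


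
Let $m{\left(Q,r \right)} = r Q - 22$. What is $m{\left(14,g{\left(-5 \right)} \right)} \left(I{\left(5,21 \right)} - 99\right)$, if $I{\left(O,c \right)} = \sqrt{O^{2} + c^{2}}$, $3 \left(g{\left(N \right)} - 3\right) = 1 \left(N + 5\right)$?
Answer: $-1980 + 20 \sqrt{466} \approx -1548.3$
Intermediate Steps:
$g{\left(N \right)} = \frac{14}{3} + \frac{N}{3}$ ($g{\left(N \right)} = 3 + \frac{1 \left(N + 5\right)}{3} = 3 + \frac{1 \left(5 + N\right)}{3} = 3 + \frac{5 + N}{3} = 3 + \left(\frac{5}{3} + \frac{N}{3}\right) = \frac{14}{3} + \frac{N}{3}$)
$m{\left(Q,r \right)} = -22 + Q r$ ($m{\left(Q,r \right)} = Q r - 22 = -22 + Q r$)
$m{\left(14,g{\left(-5 \right)} \right)} \left(I{\left(5,21 \right)} - 99\right) = \left(-22 + 14 \left(\frac{14}{3} + \frac{1}{3} \left(-5\right)\right)\right) \left(\sqrt{5^{2} + 21^{2}} - 99\right) = \left(-22 + 14 \left(\frac{14}{3} - \frac{5}{3}\right)\right) \left(\sqrt{25 + 441} - 99\right) = \left(-22 + 14 \cdot 3\right) \left(\sqrt{466} - 99\right) = \left(-22 + 42\right) \left(-99 + \sqrt{466}\right) = 20 \left(-99 + \sqrt{466}\right) = -1980 + 20 \sqrt{466}$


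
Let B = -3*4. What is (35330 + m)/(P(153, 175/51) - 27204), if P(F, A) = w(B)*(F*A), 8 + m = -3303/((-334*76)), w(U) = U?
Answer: -298872317/283488512 ≈ -1.0543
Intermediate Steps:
B = -12
m = -199769/25384 (m = -8 - 3303/((-334*76)) = -8 - 3303/(-25384) = -8 - 3303*(-1/25384) = -8 + 3303/25384 = -199769/25384 ≈ -7.8699)
P(F, A) = -12*A*F (P(F, A) = -12*F*A = -12*A*F)
(35330 + m)/(P(153, 175/51) - 27204) = (35330 - 199769/25384)/(-12*175/51*153 - 27204) = 896616951/(25384*(-12*175*(1/51)*153 - 27204)) = 896616951/(25384*(-12*175/51*153 - 27204)) = 896616951/(25384*(-6300 - 27204)) = (896616951/25384)/(-33504) = (896616951/25384)*(-1/33504) = -298872317/283488512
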